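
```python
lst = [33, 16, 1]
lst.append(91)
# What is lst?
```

[33, 16, 1, 91]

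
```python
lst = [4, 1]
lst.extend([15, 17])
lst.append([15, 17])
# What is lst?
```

After line 1: lst = [4, 1]
After line 2 (extend unpacks [15, 17]): lst = [4, 1, 15, 17]
After line 3 (append adds [15, 17] as single element): lst = [4, 1, 15, 17, [15, 17]]

[4, 1, 15, 17, [15, 17]]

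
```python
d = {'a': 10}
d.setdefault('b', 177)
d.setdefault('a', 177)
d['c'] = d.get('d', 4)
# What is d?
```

After line 1: d = {'a': 10}
After line 2 (setdefault adds 'b'=177): d = {'a': 10, 'b': 177}
After line 3 (setdefault 'a' no-op, already exists): d = {'a': 10, 'b': 177}
After line 4 (get('d', 4) returns default since 'd' not in d): d = {'a': 10, 'b': 177, 'c': 4}

{'a': 10, 'b': 177, 'c': 4}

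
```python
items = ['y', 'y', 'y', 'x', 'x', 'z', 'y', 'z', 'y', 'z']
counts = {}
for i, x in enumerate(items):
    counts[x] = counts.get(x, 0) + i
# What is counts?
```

Initial: counts = {}, items = ['y', 'y', 'y', 'x', 'x', 'z', 'y', 'z', 'y', 'z']
i=0, x='y': counts = {'y': 0}
i=1, x='y': counts = {'y': 1}
i=2, x='y': counts = {'y': 3}
i=3, x='x': counts = {'y': 3, 'x': 3}
i=4, x='x': counts = {'y': 3, 'x': 7}
i=5, x='z': counts = {'y': 3, 'x': 7, 'z': 5}
i=6, x='y': counts = {'y': 9, 'x': 7, 'z': 5}
i=7, x='z': counts = {'y': 9, 'x': 7, 'z': 12}
i=8, x='y': counts = {'y': 17, 'x': 7, 'z': 12}
i=9, x='z': counts = {'y': 17, 'x': 7, 'z': 21}

{'y': 17, 'x': 7, 'z': 21}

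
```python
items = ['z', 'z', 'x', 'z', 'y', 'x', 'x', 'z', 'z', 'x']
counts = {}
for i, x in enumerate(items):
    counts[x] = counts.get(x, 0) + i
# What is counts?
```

Initial: counts = {}, items = ['z', 'z', 'x', 'z', 'y', 'x', 'x', 'z', 'z', 'x']
i=0, x='z': counts = {'z': 0}
i=1, x='z': counts = {'z': 1}
i=2, x='x': counts = {'z': 1, 'x': 2}
i=3, x='z': counts = {'z': 4, 'x': 2}
i=4, x='y': counts = {'z': 4, 'x': 2, 'y': 4}
i=5, x='x': counts = {'z': 4, 'x': 7, 'y': 4}
i=6, x='x': counts = {'z': 4, 'x': 13, 'y': 4}
i=7, x='z': counts = {'z': 11, 'x': 13, 'y': 4}
i=8, x='z': counts = {'z': 19, 'x': 13, 'y': 4}
i=9, x='x': counts = {'z': 19, 'x': 22, 'y': 4}

{'z': 19, 'x': 22, 'y': 4}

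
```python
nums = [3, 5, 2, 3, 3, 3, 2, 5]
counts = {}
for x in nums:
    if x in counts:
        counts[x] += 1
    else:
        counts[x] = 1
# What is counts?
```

Initial: counts = {}, nums = [3, 5, 2, 3, 3, 3, 2, 5]
See 3: counts = {3: 1}
See 5: counts = {3: 1, 5: 1}
See 2: counts = {3: 1, 5: 1, 2: 1}
See 3: counts = {3: 2, 5: 1, 2: 1}
See 3: counts = {3: 3, 5: 1, 2: 1}
See 3: counts = {3: 4, 5: 1, 2: 1}
See 2: counts = {3: 4, 5: 1, 2: 2}
See 5: counts = {3: 4, 5: 2, 2: 2}

{3: 4, 5: 2, 2: 2}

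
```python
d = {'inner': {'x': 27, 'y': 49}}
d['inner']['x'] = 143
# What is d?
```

After line 1: d = {'inner': {'x': 27, 'y': 49}}
After line 2 (inner x overwritten): d = {'inner': {'x': 143, 'y': 49}}

{'inner': {'x': 143, 'y': 49}}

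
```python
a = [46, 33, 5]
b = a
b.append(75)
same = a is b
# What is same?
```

After line 1: a = [46, 33, 5]
After line 2 (b = a is an alias, same object): a = [46, 33, 5], b = [46, 33, 5]
After line 3 (b.append mutates the shared list): a = [46, 33, 5, 75], b = [46, 33, 5, 75]
After line 4 (same = a is b; same object -> True): same = True

True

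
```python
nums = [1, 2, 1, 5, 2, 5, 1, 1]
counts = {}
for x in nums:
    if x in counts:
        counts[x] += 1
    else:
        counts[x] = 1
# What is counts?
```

Initial: counts = {}, nums = [1, 2, 1, 5, 2, 5, 1, 1]
See 1: counts = {1: 1}
See 2: counts = {1: 1, 2: 1}
See 1: counts = {1: 2, 2: 1}
See 5: counts = {1: 2, 2: 1, 5: 1}
See 2: counts = {1: 2, 2: 2, 5: 1}
See 5: counts = {1: 2, 2: 2, 5: 2}
See 1: counts = {1: 3, 2: 2, 5: 2}
See 1: counts = {1: 4, 2: 2, 5: 2}

{1: 4, 2: 2, 5: 2}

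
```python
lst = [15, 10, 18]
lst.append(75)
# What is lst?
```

[15, 10, 18, 75]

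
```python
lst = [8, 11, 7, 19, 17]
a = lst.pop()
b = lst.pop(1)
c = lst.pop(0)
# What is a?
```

After line 1: lst = [8, 11, 7, 19, 17]
After line 2 (pop() -> a = 17): lst = [8, 11, 7, 19]
After line 3 (pop(1) -> b = 11): lst = [8, 7, 19]
After line 4 (pop(0) -> c = 8): lst = [7, 19]

17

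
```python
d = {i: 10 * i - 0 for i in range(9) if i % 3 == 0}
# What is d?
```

{0: 0, 3: 30, 6: 60}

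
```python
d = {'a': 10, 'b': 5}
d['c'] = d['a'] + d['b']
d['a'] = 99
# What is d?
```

After line 1: d = {'a': 10, 'b': 5}
After line 2 (d['c'] = 10 + 5): d = {'a': 10, 'b': 5, 'c': 15}
After line 3: d = {'a': 99, 'b': 5, 'c': 15}

{'a': 99, 'b': 5, 'c': 15}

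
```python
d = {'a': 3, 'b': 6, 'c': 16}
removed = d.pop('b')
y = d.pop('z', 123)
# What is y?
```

After line 1: d = {'a': 3, 'b': 6, 'c': 16}
After line 2 (pop 'b' returns 6): d = {'a': 3, 'c': 16}, removed = 6
After line 3 (pop 'z' missing, returns default 123): d = {'a': 3, 'c': 16}, y = 123

123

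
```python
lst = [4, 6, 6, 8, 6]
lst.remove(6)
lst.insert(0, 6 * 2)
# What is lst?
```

After line 1: lst = [4, 6, 6, 8, 6]
After line 2 (remove first 6): lst = [4, 6, 8, 6]
After line 3 (insert 12 at index 0): lst = [12, 4, 6, 8, 6]

[12, 4, 6, 8, 6]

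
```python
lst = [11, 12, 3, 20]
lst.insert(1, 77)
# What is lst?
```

[11, 77, 12, 3, 20]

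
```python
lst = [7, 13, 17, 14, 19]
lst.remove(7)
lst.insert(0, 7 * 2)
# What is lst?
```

After line 1: lst = [7, 13, 17, 14, 19]
After line 2 (remove first 7): lst = [13, 17, 14, 19]
After line 3 (insert 14 at index 0): lst = [14, 13, 17, 14, 19]

[14, 13, 17, 14, 19]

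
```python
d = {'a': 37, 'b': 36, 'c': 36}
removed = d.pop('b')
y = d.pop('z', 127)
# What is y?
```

After line 1: d = {'a': 37, 'b': 36, 'c': 36}
After line 2 (pop 'b' returns 36): d = {'a': 37, 'c': 36}, removed = 36
After line 3 (pop 'z' missing, returns default 127): d = {'a': 37, 'c': 36}, y = 127

127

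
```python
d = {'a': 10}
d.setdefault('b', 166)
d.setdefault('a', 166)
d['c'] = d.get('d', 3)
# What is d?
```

After line 1: d = {'a': 10}
After line 2 (setdefault adds 'b'=166): d = {'a': 10, 'b': 166}
After line 3 (setdefault 'a' no-op, already exists): d = {'a': 10, 'b': 166}
After line 4 (get('d', 3) returns default since 'd' not in d): d = {'a': 10, 'b': 166, 'c': 3}

{'a': 10, 'b': 166, 'c': 3}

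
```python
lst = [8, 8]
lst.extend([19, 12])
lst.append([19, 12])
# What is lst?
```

After line 1: lst = [8, 8]
After line 2 (extend unpacks [19, 12]): lst = [8, 8, 19, 12]
After line 3 (append adds [19, 12] as single element): lst = [8, 8, 19, 12, [19, 12]]

[8, 8, 19, 12, [19, 12]]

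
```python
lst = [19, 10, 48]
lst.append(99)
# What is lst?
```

[19, 10, 48, 99]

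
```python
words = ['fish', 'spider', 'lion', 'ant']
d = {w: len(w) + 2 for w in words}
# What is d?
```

{'fish': 6, 'spider': 8, 'lion': 6, 'ant': 5}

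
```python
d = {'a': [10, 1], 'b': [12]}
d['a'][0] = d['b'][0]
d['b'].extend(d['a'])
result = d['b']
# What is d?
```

After line 1: d = {'a': [10, 1], 'b': [12]}
After line 2 (a[0] = b[0] = 12): d = {'a': [12, 1], 'b': [12]}
After line 3 (b.extend(a) appends [12, 1]): d = {'a': [12, 1], 'b': [12, 12, 1]}
After line 4: result = d['b'] = [12, 12, 1]

{'a': [12, 1], 'b': [12, 12, 1]}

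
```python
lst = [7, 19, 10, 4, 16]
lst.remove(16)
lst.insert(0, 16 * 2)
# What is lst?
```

After line 1: lst = [7, 19, 10, 4, 16]
After line 2 (remove first 16): lst = [7, 19, 10, 4]
After line 3 (insert 32 at index 0): lst = [32, 7, 19, 10, 4]

[32, 7, 19, 10, 4]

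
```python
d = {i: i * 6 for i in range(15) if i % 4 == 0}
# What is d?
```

{0: 0, 4: 24, 8: 48, 12: 72}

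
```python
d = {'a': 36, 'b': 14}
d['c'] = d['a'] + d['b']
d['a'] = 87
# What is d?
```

After line 1: d = {'a': 36, 'b': 14}
After line 2 (d['c'] = 36 + 14): d = {'a': 36, 'b': 14, 'c': 50}
After line 3: d = {'a': 87, 'b': 14, 'c': 50}

{'a': 87, 'b': 14, 'c': 50}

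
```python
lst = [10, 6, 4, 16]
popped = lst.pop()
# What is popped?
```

16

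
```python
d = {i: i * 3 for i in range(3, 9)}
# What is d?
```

{3: 9, 4: 12, 5: 15, 6: 18, 7: 21, 8: 24}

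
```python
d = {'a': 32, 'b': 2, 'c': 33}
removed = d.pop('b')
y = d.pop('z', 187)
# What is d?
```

After line 1: d = {'a': 32, 'b': 2, 'c': 33}
After line 2 (pop 'b' returns 2): d = {'a': 32, 'c': 33}, removed = 2
After line 3 (pop 'z' missing, returns default 187): d = {'a': 32, 'c': 33}, y = 187

{'a': 32, 'c': 33}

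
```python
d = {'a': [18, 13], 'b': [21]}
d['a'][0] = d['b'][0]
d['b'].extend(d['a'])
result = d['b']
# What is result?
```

After line 1: d = {'a': [18, 13], 'b': [21]}
After line 2 (a[0] = b[0] = 21): d = {'a': [21, 13], 'b': [21]}
After line 3 (b.extend(a) appends [21, 13]): d = {'a': [21, 13], 'b': [21, 21, 13]}
After line 4: result = d['b'] = [21, 21, 13]

[21, 21, 13]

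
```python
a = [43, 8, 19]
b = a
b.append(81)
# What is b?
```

After line 1: a = [43, 8, 19]
After line 2 (b = a is an alias, same object): a = [43, 8, 19], b = [43, 8, 19]
After line 3 (b.append mutates the shared list): a = [43, 8, 19, 81], b = [43, 8, 19, 81]

[43, 8, 19, 81]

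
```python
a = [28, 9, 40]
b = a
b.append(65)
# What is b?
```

After line 1: a = [28, 9, 40]
After line 2 (b = a is an alias, same object): a = [28, 9, 40], b = [28, 9, 40]
After line 3 (b.append mutates the shared list): a = [28, 9, 40, 65], b = [28, 9, 40, 65]

[28, 9, 40, 65]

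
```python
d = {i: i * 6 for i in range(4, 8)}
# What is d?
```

{4: 24, 5: 30, 6: 36, 7: 42}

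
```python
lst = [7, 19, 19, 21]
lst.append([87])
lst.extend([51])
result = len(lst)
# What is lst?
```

After line 1: lst = [7, 19, 19, 21]
After line 2 (append adds [87] as single element): lst = [7, 19, 19, 21, [87]]
After line 3 (extend unpacks [51], adds 51): lst = [7, 19, 19, 21, [87], 51]
After line 4: result = len(lst) = 6

[7, 19, 19, 21, [87], 51]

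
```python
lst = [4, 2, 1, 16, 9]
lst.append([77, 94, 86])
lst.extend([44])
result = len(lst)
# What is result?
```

After line 1: lst = [4, 2, 1, 16, 9]
After line 2 (append adds [77, 94, 86] as single element): lst = [4, 2, 1, 16, 9, [77, 94, 86]]
After line 3 (extend unpacks [44], adds 44): lst = [4, 2, 1, 16, 9, [77, 94, 86], 44]
After line 4: result = len(lst) = 7

7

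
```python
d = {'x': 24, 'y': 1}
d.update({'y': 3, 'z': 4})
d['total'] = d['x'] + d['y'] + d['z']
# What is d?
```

After line 1: d = {'x': 24, 'y': 1}
After line 2 (y overwritten, z added): d = {'x': 24, 'y': 3, 'z': 4}
After line 3 (total = 24 + 3 + 4 = 31): d = {'x': 24, 'y': 3, 'z': 4, 'total': 31}

{'x': 24, 'y': 3, 'z': 4, 'total': 31}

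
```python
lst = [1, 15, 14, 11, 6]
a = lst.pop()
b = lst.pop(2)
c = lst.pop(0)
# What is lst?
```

After line 1: lst = [1, 15, 14, 11, 6]
After line 2 (pop() -> a = 6): lst = [1, 15, 14, 11]
After line 3 (pop(2) -> b = 14): lst = [1, 15, 11]
After line 4 (pop(0) -> c = 1): lst = [15, 11]

[15, 11]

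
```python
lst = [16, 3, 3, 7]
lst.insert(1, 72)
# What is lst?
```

[16, 72, 3, 3, 7]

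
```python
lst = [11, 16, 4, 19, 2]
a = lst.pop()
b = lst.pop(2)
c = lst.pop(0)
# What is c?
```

After line 1: lst = [11, 16, 4, 19, 2]
After line 2 (pop() -> a = 2): lst = [11, 16, 4, 19]
After line 3 (pop(2) -> b = 4): lst = [11, 16, 19]
After line 4 (pop(0) -> c = 11): lst = [16, 19]

11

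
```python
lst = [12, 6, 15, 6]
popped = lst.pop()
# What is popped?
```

6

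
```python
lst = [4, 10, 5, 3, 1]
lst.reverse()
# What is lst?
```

[1, 3, 5, 10, 4]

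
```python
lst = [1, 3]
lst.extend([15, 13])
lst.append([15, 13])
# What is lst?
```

After line 1: lst = [1, 3]
After line 2 (extend unpacks [15, 13]): lst = [1, 3, 15, 13]
After line 3 (append adds [15, 13] as single element): lst = [1, 3, 15, 13, [15, 13]]

[1, 3, 15, 13, [15, 13]]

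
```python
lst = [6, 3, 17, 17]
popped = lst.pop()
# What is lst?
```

[6, 3, 17]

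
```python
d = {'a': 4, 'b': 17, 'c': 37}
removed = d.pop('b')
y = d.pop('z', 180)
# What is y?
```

After line 1: d = {'a': 4, 'b': 17, 'c': 37}
After line 2 (pop 'b' returns 17): d = {'a': 4, 'c': 37}, removed = 17
After line 3 (pop 'z' missing, returns default 180): d = {'a': 4, 'c': 37}, y = 180

180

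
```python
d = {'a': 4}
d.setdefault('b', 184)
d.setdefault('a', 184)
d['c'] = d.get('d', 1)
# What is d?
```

After line 1: d = {'a': 4}
After line 2 (setdefault adds 'b'=184): d = {'a': 4, 'b': 184}
After line 3 (setdefault 'a' no-op, already exists): d = {'a': 4, 'b': 184}
After line 4 (get('d', 1) returns default since 'd' not in d): d = {'a': 4, 'b': 184, 'c': 1}

{'a': 4, 'b': 184, 'c': 1}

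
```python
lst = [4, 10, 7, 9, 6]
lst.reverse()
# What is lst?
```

[6, 9, 7, 10, 4]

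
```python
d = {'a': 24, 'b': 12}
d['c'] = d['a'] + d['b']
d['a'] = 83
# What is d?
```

After line 1: d = {'a': 24, 'b': 12}
After line 2 (d['c'] = 24 + 12): d = {'a': 24, 'b': 12, 'c': 36}
After line 3: d = {'a': 83, 'b': 12, 'c': 36}

{'a': 83, 'b': 12, 'c': 36}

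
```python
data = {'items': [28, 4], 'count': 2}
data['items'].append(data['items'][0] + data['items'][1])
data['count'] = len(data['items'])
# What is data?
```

After line 1: data = {'items': [28, 4], 'count': 2}
After line 2 (append 28 + 4 = 32): data = {'items': [28, 4, 32], 'count': 2}
After line 3 (count = len(items) = 3): data = {'items': [28, 4, 32], 'count': 3}

{'items': [28, 4, 32], 'count': 3}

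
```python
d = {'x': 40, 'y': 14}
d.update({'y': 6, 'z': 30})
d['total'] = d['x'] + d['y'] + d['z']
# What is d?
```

After line 1: d = {'x': 40, 'y': 14}
After line 2 (y overwritten, z added): d = {'x': 40, 'y': 6, 'z': 30}
After line 3 (total = 40 + 6 + 30 = 76): d = {'x': 40, 'y': 6, 'z': 30, 'total': 76}

{'x': 40, 'y': 6, 'z': 30, 'total': 76}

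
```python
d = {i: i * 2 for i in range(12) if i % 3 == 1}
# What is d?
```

{1: 2, 4: 8, 7: 14, 10: 20}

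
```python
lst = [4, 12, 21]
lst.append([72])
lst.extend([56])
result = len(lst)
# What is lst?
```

After line 1: lst = [4, 12, 21]
After line 2 (append adds [72] as single element): lst = [4, 12, 21, [72]]
After line 3 (extend unpacks [56], adds 56): lst = [4, 12, 21, [72], 56]
After line 4: result = len(lst) = 5

[4, 12, 21, [72], 56]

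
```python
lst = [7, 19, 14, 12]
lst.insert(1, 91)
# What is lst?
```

[7, 91, 19, 14, 12]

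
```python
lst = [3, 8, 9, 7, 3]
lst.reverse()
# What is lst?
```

[3, 7, 9, 8, 3]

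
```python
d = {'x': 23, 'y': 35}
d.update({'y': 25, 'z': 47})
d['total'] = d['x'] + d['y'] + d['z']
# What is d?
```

After line 1: d = {'x': 23, 'y': 35}
After line 2 (y overwritten, z added): d = {'x': 23, 'y': 25, 'z': 47}
After line 3 (total = 23 + 25 + 47 = 95): d = {'x': 23, 'y': 25, 'z': 47, 'total': 95}

{'x': 23, 'y': 25, 'z': 47, 'total': 95}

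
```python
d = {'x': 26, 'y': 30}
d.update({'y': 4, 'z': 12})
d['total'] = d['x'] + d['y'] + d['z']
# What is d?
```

After line 1: d = {'x': 26, 'y': 30}
After line 2 (y overwritten, z added): d = {'x': 26, 'y': 4, 'z': 12}
After line 3 (total = 26 + 4 + 12 = 42): d = {'x': 26, 'y': 4, 'z': 12, 'total': 42}

{'x': 26, 'y': 4, 'z': 12, 'total': 42}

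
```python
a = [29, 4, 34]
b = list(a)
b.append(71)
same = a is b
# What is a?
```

After line 1: a = [29, 4, 34]
After line 2 (b = list(a) is a shallow copy, new object): a = [29, 4, 34], b = [29, 4, 34]
After line 3 (append only mutates b): a = [29, 4, 34], b = [29, 4, 34, 71]
After line 4 (same = a is b; different objects -> False): same = False

[29, 4, 34]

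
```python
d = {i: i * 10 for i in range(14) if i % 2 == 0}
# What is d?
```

{0: 0, 2: 20, 4: 40, 6: 60, 8: 80, 10: 100, 12: 120}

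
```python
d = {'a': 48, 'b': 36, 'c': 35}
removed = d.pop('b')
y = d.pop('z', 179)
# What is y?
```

After line 1: d = {'a': 48, 'b': 36, 'c': 35}
After line 2 (pop 'b' returns 36): d = {'a': 48, 'c': 35}, removed = 36
After line 3 (pop 'z' missing, returns default 179): d = {'a': 48, 'c': 35}, y = 179

179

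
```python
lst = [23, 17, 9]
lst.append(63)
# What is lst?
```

[23, 17, 9, 63]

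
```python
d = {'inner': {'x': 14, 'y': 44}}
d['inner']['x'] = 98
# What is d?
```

After line 1: d = {'inner': {'x': 14, 'y': 44}}
After line 2 (inner x overwritten): d = {'inner': {'x': 98, 'y': 44}}

{'inner': {'x': 98, 'y': 44}}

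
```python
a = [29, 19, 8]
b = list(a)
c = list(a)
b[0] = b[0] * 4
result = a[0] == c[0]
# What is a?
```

After line 1: a = [29, 19, 8]
After line 2 (b = list(a), copy): a = [29, 19, 8], b = [29, 19, 8]
After line 3 (c = list(a) is a copy, new object): c = [29, 19, 8]
After line 4 (b[0] = 29 * 4 = 116; only b mutates (copy)): a = [29, 19, 8], b = [116, 19, 8], c = [29, 19, 8]
After line 5 (a[0] = 29, c[0] = 29; result = True)

[29, 19, 8]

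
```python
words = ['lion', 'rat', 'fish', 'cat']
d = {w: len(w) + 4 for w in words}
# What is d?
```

{'lion': 8, 'rat': 7, 'fish': 8, 'cat': 7}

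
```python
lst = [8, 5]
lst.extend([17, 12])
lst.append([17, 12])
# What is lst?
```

After line 1: lst = [8, 5]
After line 2 (extend unpacks [17, 12]): lst = [8, 5, 17, 12]
After line 3 (append adds [17, 12] as single element): lst = [8, 5, 17, 12, [17, 12]]

[8, 5, 17, 12, [17, 12]]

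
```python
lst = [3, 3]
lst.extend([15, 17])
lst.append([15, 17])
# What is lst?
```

After line 1: lst = [3, 3]
After line 2 (extend unpacks [15, 17]): lst = [3, 3, 15, 17]
After line 3 (append adds [15, 17] as single element): lst = [3, 3, 15, 17, [15, 17]]

[3, 3, 15, 17, [15, 17]]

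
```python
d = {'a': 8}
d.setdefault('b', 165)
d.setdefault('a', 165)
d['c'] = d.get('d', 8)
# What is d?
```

After line 1: d = {'a': 8}
After line 2 (setdefault adds 'b'=165): d = {'a': 8, 'b': 165}
After line 3 (setdefault 'a' no-op, already exists): d = {'a': 8, 'b': 165}
After line 4 (get('d', 8) returns default since 'd' not in d): d = {'a': 8, 'b': 165, 'c': 8}

{'a': 8, 'b': 165, 'c': 8}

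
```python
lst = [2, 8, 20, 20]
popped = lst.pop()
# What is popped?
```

20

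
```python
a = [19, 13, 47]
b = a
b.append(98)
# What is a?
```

After line 1: a = [19, 13, 47]
After line 2 (b = a is an alias, same object): a = [19, 13, 47], b = [19, 13, 47]
After line 3 (b.append mutates the shared list): a = [19, 13, 47, 98], b = [19, 13, 47, 98]

[19, 13, 47, 98]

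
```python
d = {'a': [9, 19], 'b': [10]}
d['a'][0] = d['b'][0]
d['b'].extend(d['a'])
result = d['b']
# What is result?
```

After line 1: d = {'a': [9, 19], 'b': [10]}
After line 2 (a[0] = b[0] = 10): d = {'a': [10, 19], 'b': [10]}
After line 3 (b.extend(a) appends [10, 19]): d = {'a': [10, 19], 'b': [10, 10, 19]}
After line 4: result = d['b'] = [10, 10, 19]

[10, 10, 19]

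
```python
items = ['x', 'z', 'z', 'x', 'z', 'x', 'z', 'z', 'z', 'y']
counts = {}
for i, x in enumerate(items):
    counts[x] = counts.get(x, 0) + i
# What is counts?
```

Initial: counts = {}, items = ['x', 'z', 'z', 'x', 'z', 'x', 'z', 'z', 'z', 'y']
i=0, x='x': counts = {'x': 0}
i=1, x='z': counts = {'x': 0, 'z': 1}
i=2, x='z': counts = {'x': 0, 'z': 3}
i=3, x='x': counts = {'x': 3, 'z': 3}
i=4, x='z': counts = {'x': 3, 'z': 7}
i=5, x='x': counts = {'x': 8, 'z': 7}
i=6, x='z': counts = {'x': 8, 'z': 13}
i=7, x='z': counts = {'x': 8, 'z': 20}
i=8, x='z': counts = {'x': 8, 'z': 28}
i=9, x='y': counts = {'x': 8, 'z': 28, 'y': 9}

{'x': 8, 'z': 28, 'y': 9}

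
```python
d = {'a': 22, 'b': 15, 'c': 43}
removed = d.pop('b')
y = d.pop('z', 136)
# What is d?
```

After line 1: d = {'a': 22, 'b': 15, 'c': 43}
After line 2 (pop 'b' returns 15): d = {'a': 22, 'c': 43}, removed = 15
After line 3 (pop 'z' missing, returns default 136): d = {'a': 22, 'c': 43}, y = 136

{'a': 22, 'c': 43}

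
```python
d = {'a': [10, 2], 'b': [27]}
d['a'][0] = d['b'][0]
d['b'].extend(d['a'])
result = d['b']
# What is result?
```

After line 1: d = {'a': [10, 2], 'b': [27]}
After line 2 (a[0] = b[0] = 27): d = {'a': [27, 2], 'b': [27]}
After line 3 (b.extend(a) appends [27, 2]): d = {'a': [27, 2], 'b': [27, 27, 2]}
After line 4: result = d['b'] = [27, 27, 2]

[27, 27, 2]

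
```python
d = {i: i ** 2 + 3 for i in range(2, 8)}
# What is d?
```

{2: 7, 3: 12, 4: 19, 5: 28, 6: 39, 7: 52}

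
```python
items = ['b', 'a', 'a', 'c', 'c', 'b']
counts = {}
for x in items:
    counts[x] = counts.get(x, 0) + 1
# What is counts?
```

Initial: counts = {}, items = ['b', 'a', 'a', 'c', 'c', 'b']
See 'b': counts = {'b': 1}
See 'a': counts = {'b': 1, 'a': 1}
See 'a': counts = {'b': 1, 'a': 2}
See 'c': counts = {'b': 1, 'a': 2, 'c': 1}
See 'c': counts = {'b': 1, 'a': 2, 'c': 2}
See 'b': counts = {'b': 2, 'a': 2, 'c': 2}

{'b': 2, 'a': 2, 'c': 2}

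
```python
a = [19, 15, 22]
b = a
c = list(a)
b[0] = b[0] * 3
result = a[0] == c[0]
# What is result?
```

After line 1: a = [19, 15, 22]
After line 2 (b = a, alias): a = [19, 15, 22], b = [19, 15, 22]
After line 3 (c = list(a) is a copy, new object): c = [19, 15, 22]
After line 4 (b[0] = 19 * 3 = 57; mutates shared a/b): a = b = [57, 15, 22], c = [19, 15, 22]
After line 5 (a[0] = 57, c[0] = 19; result = False)

False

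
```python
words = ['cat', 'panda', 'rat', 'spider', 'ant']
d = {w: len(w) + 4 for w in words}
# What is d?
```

{'cat': 7, 'panda': 9, 'rat': 7, 'spider': 10, 'ant': 7}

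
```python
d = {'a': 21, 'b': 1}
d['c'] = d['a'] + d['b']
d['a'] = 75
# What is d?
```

After line 1: d = {'a': 21, 'b': 1}
After line 2 (d['c'] = 21 + 1): d = {'a': 21, 'b': 1, 'c': 22}
After line 3: d = {'a': 75, 'b': 1, 'c': 22}

{'a': 75, 'b': 1, 'c': 22}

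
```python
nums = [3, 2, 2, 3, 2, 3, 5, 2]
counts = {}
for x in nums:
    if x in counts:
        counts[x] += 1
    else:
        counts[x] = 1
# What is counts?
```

Initial: counts = {}, nums = [3, 2, 2, 3, 2, 3, 5, 2]
See 3: counts = {3: 1}
See 2: counts = {3: 1, 2: 1}
See 2: counts = {3: 1, 2: 2}
See 3: counts = {3: 2, 2: 2}
See 2: counts = {3: 2, 2: 3}
See 3: counts = {3: 3, 2: 3}
See 5: counts = {3: 3, 2: 3, 5: 1}
See 2: counts = {3: 3, 2: 4, 5: 1}

{3: 3, 2: 4, 5: 1}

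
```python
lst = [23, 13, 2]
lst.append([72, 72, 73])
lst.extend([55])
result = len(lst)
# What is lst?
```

After line 1: lst = [23, 13, 2]
After line 2 (append adds [72, 72, 73] as single element): lst = [23, 13, 2, [72, 72, 73]]
After line 3 (extend unpacks [55], adds 55): lst = [23, 13, 2, [72, 72, 73], 55]
After line 4: result = len(lst) = 5

[23, 13, 2, [72, 72, 73], 55]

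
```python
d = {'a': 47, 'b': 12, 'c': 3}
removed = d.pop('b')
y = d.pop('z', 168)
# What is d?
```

After line 1: d = {'a': 47, 'b': 12, 'c': 3}
After line 2 (pop 'b' returns 12): d = {'a': 47, 'c': 3}, removed = 12
After line 3 (pop 'z' missing, returns default 168): d = {'a': 47, 'c': 3}, y = 168

{'a': 47, 'c': 3}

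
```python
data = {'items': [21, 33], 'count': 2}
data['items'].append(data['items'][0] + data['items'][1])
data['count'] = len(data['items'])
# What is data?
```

After line 1: data = {'items': [21, 33], 'count': 2}
After line 2 (append 21 + 33 = 54): data = {'items': [21, 33, 54], 'count': 2}
After line 3 (count = len(items) = 3): data = {'items': [21, 33, 54], 'count': 3}

{'items': [21, 33, 54], 'count': 3}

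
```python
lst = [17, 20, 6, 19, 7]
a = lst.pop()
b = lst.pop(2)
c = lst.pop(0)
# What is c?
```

After line 1: lst = [17, 20, 6, 19, 7]
After line 2 (pop() -> a = 7): lst = [17, 20, 6, 19]
After line 3 (pop(2) -> b = 6): lst = [17, 20, 19]
After line 4 (pop(0) -> c = 17): lst = [20, 19]

17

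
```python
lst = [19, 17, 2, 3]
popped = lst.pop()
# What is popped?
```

3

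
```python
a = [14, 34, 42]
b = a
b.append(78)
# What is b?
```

After line 1: a = [14, 34, 42]
After line 2 (b = a is an alias, same object): a = [14, 34, 42], b = [14, 34, 42]
After line 3 (b.append mutates the shared list): a = [14, 34, 42, 78], b = [14, 34, 42, 78]

[14, 34, 42, 78]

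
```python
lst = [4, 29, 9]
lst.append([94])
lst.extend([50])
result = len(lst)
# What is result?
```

After line 1: lst = [4, 29, 9]
After line 2 (append adds [94] as single element): lst = [4, 29, 9, [94]]
After line 3 (extend unpacks [50], adds 50): lst = [4, 29, 9, [94], 50]
After line 4: result = len(lst) = 5

5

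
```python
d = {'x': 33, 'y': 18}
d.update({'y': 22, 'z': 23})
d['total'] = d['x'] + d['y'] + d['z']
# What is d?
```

After line 1: d = {'x': 33, 'y': 18}
After line 2 (y overwritten, z added): d = {'x': 33, 'y': 22, 'z': 23}
After line 3 (total = 33 + 22 + 23 = 78): d = {'x': 33, 'y': 22, 'z': 23, 'total': 78}

{'x': 33, 'y': 22, 'z': 23, 'total': 78}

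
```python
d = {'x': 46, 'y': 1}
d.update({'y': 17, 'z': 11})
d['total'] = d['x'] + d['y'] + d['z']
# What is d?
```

After line 1: d = {'x': 46, 'y': 1}
After line 2 (y overwritten, z added): d = {'x': 46, 'y': 17, 'z': 11}
After line 3 (total = 46 + 17 + 11 = 74): d = {'x': 46, 'y': 17, 'z': 11, 'total': 74}

{'x': 46, 'y': 17, 'z': 11, 'total': 74}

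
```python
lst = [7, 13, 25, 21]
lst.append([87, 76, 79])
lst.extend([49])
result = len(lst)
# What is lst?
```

After line 1: lst = [7, 13, 25, 21]
After line 2 (append adds [87, 76, 79] as single element): lst = [7, 13, 25, 21, [87, 76, 79]]
After line 3 (extend unpacks [49], adds 49): lst = [7, 13, 25, 21, [87, 76, 79], 49]
After line 4: result = len(lst) = 6

[7, 13, 25, 21, [87, 76, 79], 49]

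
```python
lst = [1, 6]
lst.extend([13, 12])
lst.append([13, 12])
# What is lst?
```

After line 1: lst = [1, 6]
After line 2 (extend unpacks [13, 12]): lst = [1, 6, 13, 12]
After line 3 (append adds [13, 12] as single element): lst = [1, 6, 13, 12, [13, 12]]

[1, 6, 13, 12, [13, 12]]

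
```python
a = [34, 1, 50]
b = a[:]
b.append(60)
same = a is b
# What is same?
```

After line 1: a = [34, 1, 50]
After line 2 (b = a[:] is a shallow copy, new object): a = [34, 1, 50], b = [34, 1, 50]
After line 3 (append only mutates b): a = [34, 1, 50], b = [34, 1, 50, 60]
After line 4 (same = a is b; different objects -> False): same = False

False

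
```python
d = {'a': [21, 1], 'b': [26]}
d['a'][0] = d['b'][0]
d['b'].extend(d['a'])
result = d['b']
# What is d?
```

After line 1: d = {'a': [21, 1], 'b': [26]}
After line 2 (a[0] = b[0] = 26): d = {'a': [26, 1], 'b': [26]}
After line 3 (b.extend(a) appends [26, 1]): d = {'a': [26, 1], 'b': [26, 26, 1]}
After line 4: result = d['b'] = [26, 26, 1]

{'a': [26, 1], 'b': [26, 26, 1]}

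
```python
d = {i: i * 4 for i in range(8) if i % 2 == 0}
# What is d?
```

{0: 0, 2: 8, 4: 16, 6: 24}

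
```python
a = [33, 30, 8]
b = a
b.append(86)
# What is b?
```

After line 1: a = [33, 30, 8]
After line 2 (b = a is an alias, same object): a = [33, 30, 8], b = [33, 30, 8]
After line 3 (b.append mutates the shared list): a = [33, 30, 8, 86], b = [33, 30, 8, 86]

[33, 30, 8, 86]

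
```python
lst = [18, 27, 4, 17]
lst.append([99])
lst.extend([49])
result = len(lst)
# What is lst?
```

After line 1: lst = [18, 27, 4, 17]
After line 2 (append adds [99] as single element): lst = [18, 27, 4, 17, [99]]
After line 3 (extend unpacks [49], adds 49): lst = [18, 27, 4, 17, [99], 49]
After line 4: result = len(lst) = 6

[18, 27, 4, 17, [99], 49]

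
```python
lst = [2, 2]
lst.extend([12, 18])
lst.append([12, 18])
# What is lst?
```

After line 1: lst = [2, 2]
After line 2 (extend unpacks [12, 18]): lst = [2, 2, 12, 18]
After line 3 (append adds [12, 18] as single element): lst = [2, 2, 12, 18, [12, 18]]

[2, 2, 12, 18, [12, 18]]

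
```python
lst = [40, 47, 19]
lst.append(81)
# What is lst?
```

[40, 47, 19, 81]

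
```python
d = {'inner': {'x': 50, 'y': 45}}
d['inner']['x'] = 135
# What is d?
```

After line 1: d = {'inner': {'x': 50, 'y': 45}}
After line 2 (inner x overwritten): d = {'inner': {'x': 135, 'y': 45}}

{'inner': {'x': 135, 'y': 45}}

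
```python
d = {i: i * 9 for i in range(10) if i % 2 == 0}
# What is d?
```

{0: 0, 2: 18, 4: 36, 6: 54, 8: 72}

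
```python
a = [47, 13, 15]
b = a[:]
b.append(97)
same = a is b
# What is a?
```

After line 1: a = [47, 13, 15]
After line 2 (b = a[:] is a shallow copy, new object): a = [47, 13, 15], b = [47, 13, 15]
After line 3 (append only mutates b): a = [47, 13, 15], b = [47, 13, 15, 97]
After line 4 (same = a is b; different objects -> False): same = False

[47, 13, 15]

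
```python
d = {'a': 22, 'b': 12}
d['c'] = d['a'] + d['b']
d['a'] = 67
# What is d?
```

After line 1: d = {'a': 22, 'b': 12}
After line 2 (d['c'] = 22 + 12): d = {'a': 22, 'b': 12, 'c': 34}
After line 3: d = {'a': 67, 'b': 12, 'c': 34}

{'a': 67, 'b': 12, 'c': 34}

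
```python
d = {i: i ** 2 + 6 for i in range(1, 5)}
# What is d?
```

{1: 7, 2: 10, 3: 15, 4: 22}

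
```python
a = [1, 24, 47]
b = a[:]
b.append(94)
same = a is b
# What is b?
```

After line 1: a = [1, 24, 47]
After line 2 (b = a[:] is a shallow copy, new object): a = [1, 24, 47], b = [1, 24, 47]
After line 3 (append only mutates b): a = [1, 24, 47], b = [1, 24, 47, 94]
After line 4 (same = a is b; different objects -> False): same = False

[1, 24, 47, 94]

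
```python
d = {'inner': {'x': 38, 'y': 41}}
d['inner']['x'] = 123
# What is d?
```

After line 1: d = {'inner': {'x': 38, 'y': 41}}
After line 2 (inner x overwritten): d = {'inner': {'x': 123, 'y': 41}}

{'inner': {'x': 123, 'y': 41}}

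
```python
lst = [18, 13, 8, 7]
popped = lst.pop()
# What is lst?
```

[18, 13, 8]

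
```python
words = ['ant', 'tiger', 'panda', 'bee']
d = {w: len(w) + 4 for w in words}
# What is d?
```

{'ant': 7, 'tiger': 9, 'panda': 9, 'bee': 7}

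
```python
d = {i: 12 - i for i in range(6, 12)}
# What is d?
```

{6: 6, 7: 5, 8: 4, 9: 3, 10: 2, 11: 1}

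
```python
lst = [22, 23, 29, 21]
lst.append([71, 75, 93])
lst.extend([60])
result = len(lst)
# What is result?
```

After line 1: lst = [22, 23, 29, 21]
After line 2 (append adds [71, 75, 93] as single element): lst = [22, 23, 29, 21, [71, 75, 93]]
After line 3 (extend unpacks [60], adds 60): lst = [22, 23, 29, 21, [71, 75, 93], 60]
After line 4: result = len(lst) = 6

6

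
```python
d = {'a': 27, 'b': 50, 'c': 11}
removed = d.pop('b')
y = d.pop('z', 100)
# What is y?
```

After line 1: d = {'a': 27, 'b': 50, 'c': 11}
After line 2 (pop 'b' returns 50): d = {'a': 27, 'c': 11}, removed = 50
After line 3 (pop 'z' missing, returns default 100): d = {'a': 27, 'c': 11}, y = 100

100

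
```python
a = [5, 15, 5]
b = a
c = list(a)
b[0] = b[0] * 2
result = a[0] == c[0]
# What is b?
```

After line 1: a = [5, 15, 5]
After line 2 (b = a, alias): a = [5, 15, 5], b = [5, 15, 5]
After line 3 (c = list(a) is a copy, new object): c = [5, 15, 5]
After line 4 (b[0] = 5 * 2 = 10; mutates shared a/b): a = b = [10, 15, 5], c = [5, 15, 5]
After line 5 (a[0] = 10, c[0] = 5; result = False)

[10, 15, 5]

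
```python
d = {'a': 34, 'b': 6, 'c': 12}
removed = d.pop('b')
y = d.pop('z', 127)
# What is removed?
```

After line 1: d = {'a': 34, 'b': 6, 'c': 12}
After line 2 (pop 'b' returns 6): d = {'a': 34, 'c': 12}, removed = 6
After line 3 (pop 'z' missing, returns default 127): d = {'a': 34, 'c': 12}, y = 127

6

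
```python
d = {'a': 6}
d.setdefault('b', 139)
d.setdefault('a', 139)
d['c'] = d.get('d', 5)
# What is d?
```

After line 1: d = {'a': 6}
After line 2 (setdefault adds 'b'=139): d = {'a': 6, 'b': 139}
After line 3 (setdefault 'a' no-op, already exists): d = {'a': 6, 'b': 139}
After line 4 (get('d', 5) returns default since 'd' not in d): d = {'a': 6, 'b': 139, 'c': 5}

{'a': 6, 'b': 139, 'c': 5}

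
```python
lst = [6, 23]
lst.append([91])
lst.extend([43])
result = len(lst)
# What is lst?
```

After line 1: lst = [6, 23]
After line 2 (append adds [91] as single element): lst = [6, 23, [91]]
After line 3 (extend unpacks [43], adds 43): lst = [6, 23, [91], 43]
After line 4: result = len(lst) = 4

[6, 23, [91], 43]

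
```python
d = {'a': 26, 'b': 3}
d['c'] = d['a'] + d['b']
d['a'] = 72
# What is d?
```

After line 1: d = {'a': 26, 'b': 3}
After line 2 (d['c'] = 26 + 3): d = {'a': 26, 'b': 3, 'c': 29}
After line 3: d = {'a': 72, 'b': 3, 'c': 29}

{'a': 72, 'b': 3, 'c': 29}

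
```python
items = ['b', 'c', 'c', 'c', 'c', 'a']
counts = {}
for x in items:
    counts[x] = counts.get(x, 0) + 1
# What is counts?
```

Initial: counts = {}, items = ['b', 'c', 'c', 'c', 'c', 'a']
See 'b': counts = {'b': 1}
See 'c': counts = {'b': 1, 'c': 1}
See 'c': counts = {'b': 1, 'c': 2}
See 'c': counts = {'b': 1, 'c': 3}
See 'c': counts = {'b': 1, 'c': 4}
See 'a': counts = {'b': 1, 'c': 4, 'a': 1}

{'b': 1, 'c': 4, 'a': 1}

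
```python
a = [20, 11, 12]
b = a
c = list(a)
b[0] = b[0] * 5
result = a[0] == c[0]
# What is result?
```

After line 1: a = [20, 11, 12]
After line 2 (b = a, alias): a = [20, 11, 12], b = [20, 11, 12]
After line 3 (c = list(a) is a copy, new object): c = [20, 11, 12]
After line 4 (b[0] = 20 * 5 = 100; mutates shared a/b): a = b = [100, 11, 12], c = [20, 11, 12]
After line 5 (a[0] = 100, c[0] = 20; result = False)

False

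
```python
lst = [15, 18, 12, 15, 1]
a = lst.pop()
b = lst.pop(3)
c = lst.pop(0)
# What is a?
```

After line 1: lst = [15, 18, 12, 15, 1]
After line 2 (pop() -> a = 1): lst = [15, 18, 12, 15]
After line 3 (pop(3) -> b = 15): lst = [15, 18, 12]
After line 4 (pop(0) -> c = 15): lst = [18, 12]

1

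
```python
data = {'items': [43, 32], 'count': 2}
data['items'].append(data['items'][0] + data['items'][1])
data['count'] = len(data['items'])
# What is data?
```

After line 1: data = {'items': [43, 32], 'count': 2}
After line 2 (append 43 + 32 = 75): data = {'items': [43, 32, 75], 'count': 2}
After line 3 (count = len(items) = 3): data = {'items': [43, 32, 75], 'count': 3}

{'items': [43, 32, 75], 'count': 3}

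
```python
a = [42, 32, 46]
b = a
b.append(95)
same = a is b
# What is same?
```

After line 1: a = [42, 32, 46]
After line 2 (b = a is an alias, same object): a = [42, 32, 46], b = [42, 32, 46]
After line 3 (b.append mutates the shared list): a = [42, 32, 46, 95], b = [42, 32, 46, 95]
After line 4 (same = a is b; same object -> True): same = True

True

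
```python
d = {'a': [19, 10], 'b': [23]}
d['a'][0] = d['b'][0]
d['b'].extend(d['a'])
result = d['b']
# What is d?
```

After line 1: d = {'a': [19, 10], 'b': [23]}
After line 2 (a[0] = b[0] = 23): d = {'a': [23, 10], 'b': [23]}
After line 3 (b.extend(a) appends [23, 10]): d = {'a': [23, 10], 'b': [23, 23, 10]}
After line 4: result = d['b'] = [23, 23, 10]

{'a': [23, 10], 'b': [23, 23, 10]}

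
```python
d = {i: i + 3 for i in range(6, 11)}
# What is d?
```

{6: 9, 7: 10, 8: 11, 9: 12, 10: 13}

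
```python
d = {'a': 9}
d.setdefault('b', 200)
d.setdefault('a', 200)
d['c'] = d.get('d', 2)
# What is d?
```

After line 1: d = {'a': 9}
After line 2 (setdefault adds 'b'=200): d = {'a': 9, 'b': 200}
After line 3 (setdefault 'a' no-op, already exists): d = {'a': 9, 'b': 200}
After line 4 (get('d', 2) returns default since 'd' not in d): d = {'a': 9, 'b': 200, 'c': 2}

{'a': 9, 'b': 200, 'c': 2}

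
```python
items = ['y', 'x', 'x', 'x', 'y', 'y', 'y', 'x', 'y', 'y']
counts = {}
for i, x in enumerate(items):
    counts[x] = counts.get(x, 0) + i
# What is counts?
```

Initial: counts = {}, items = ['y', 'x', 'x', 'x', 'y', 'y', 'y', 'x', 'y', 'y']
i=0, x='y': counts = {'y': 0}
i=1, x='x': counts = {'y': 0, 'x': 1}
i=2, x='x': counts = {'y': 0, 'x': 3}
i=3, x='x': counts = {'y': 0, 'x': 6}
i=4, x='y': counts = {'y': 4, 'x': 6}
i=5, x='y': counts = {'y': 9, 'x': 6}
i=6, x='y': counts = {'y': 15, 'x': 6}
i=7, x='x': counts = {'y': 15, 'x': 13}
i=8, x='y': counts = {'y': 23, 'x': 13}
i=9, x='y': counts = {'y': 32, 'x': 13}

{'y': 32, 'x': 13}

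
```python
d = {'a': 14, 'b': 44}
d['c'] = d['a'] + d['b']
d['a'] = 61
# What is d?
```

After line 1: d = {'a': 14, 'b': 44}
After line 2 (d['c'] = 14 + 44): d = {'a': 14, 'b': 44, 'c': 58}
After line 3: d = {'a': 61, 'b': 44, 'c': 58}

{'a': 61, 'b': 44, 'c': 58}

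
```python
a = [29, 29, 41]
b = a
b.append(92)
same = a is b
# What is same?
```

After line 1: a = [29, 29, 41]
After line 2 (b = a is an alias, same object): a = [29, 29, 41], b = [29, 29, 41]
After line 3 (b.append mutates the shared list): a = [29, 29, 41, 92], b = [29, 29, 41, 92]
After line 4 (same = a is b; same object -> True): same = True

True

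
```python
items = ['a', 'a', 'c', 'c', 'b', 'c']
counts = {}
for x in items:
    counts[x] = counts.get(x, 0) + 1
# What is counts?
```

Initial: counts = {}, items = ['a', 'a', 'c', 'c', 'b', 'c']
See 'a': counts = {'a': 1}
See 'a': counts = {'a': 2}
See 'c': counts = {'a': 2, 'c': 1}
See 'c': counts = {'a': 2, 'c': 2}
See 'b': counts = {'a': 2, 'c': 2, 'b': 1}
See 'c': counts = {'a': 2, 'c': 3, 'b': 1}

{'a': 2, 'c': 3, 'b': 1}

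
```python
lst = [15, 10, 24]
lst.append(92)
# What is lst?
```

[15, 10, 24, 92]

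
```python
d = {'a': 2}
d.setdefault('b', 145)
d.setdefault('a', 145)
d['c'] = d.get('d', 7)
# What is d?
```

After line 1: d = {'a': 2}
After line 2 (setdefault adds 'b'=145): d = {'a': 2, 'b': 145}
After line 3 (setdefault 'a' no-op, already exists): d = {'a': 2, 'b': 145}
After line 4 (get('d', 7) returns default since 'd' not in d): d = {'a': 2, 'b': 145, 'c': 7}

{'a': 2, 'b': 145, 'c': 7}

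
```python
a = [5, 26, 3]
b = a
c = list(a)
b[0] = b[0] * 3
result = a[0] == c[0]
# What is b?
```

After line 1: a = [5, 26, 3]
After line 2 (b = a, alias): a = [5, 26, 3], b = [5, 26, 3]
After line 3 (c = list(a) is a copy, new object): c = [5, 26, 3]
After line 4 (b[0] = 5 * 3 = 15; mutates shared a/b): a = b = [15, 26, 3], c = [5, 26, 3]
After line 5 (a[0] = 15, c[0] = 5; result = False)

[15, 26, 3]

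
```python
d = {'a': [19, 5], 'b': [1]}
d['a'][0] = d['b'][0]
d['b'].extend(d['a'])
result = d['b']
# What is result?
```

After line 1: d = {'a': [19, 5], 'b': [1]}
After line 2 (a[0] = b[0] = 1): d = {'a': [1, 5], 'b': [1]}
After line 3 (b.extend(a) appends [1, 5]): d = {'a': [1, 5], 'b': [1, 1, 5]}
After line 4: result = d['b'] = [1, 1, 5]

[1, 1, 5]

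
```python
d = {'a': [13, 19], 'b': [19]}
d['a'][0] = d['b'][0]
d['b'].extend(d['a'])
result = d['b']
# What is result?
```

After line 1: d = {'a': [13, 19], 'b': [19]}
After line 2 (a[0] = b[0] = 19): d = {'a': [19, 19], 'b': [19]}
After line 3 (b.extend(a) appends [19, 19]): d = {'a': [19, 19], 'b': [19, 19, 19]}
After line 4: result = d['b'] = [19, 19, 19]

[19, 19, 19]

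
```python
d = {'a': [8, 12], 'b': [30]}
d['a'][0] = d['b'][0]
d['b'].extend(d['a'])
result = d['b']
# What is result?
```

After line 1: d = {'a': [8, 12], 'b': [30]}
After line 2 (a[0] = b[0] = 30): d = {'a': [30, 12], 'b': [30]}
After line 3 (b.extend(a) appends [30, 12]): d = {'a': [30, 12], 'b': [30, 30, 12]}
After line 4: result = d['b'] = [30, 30, 12]

[30, 30, 12]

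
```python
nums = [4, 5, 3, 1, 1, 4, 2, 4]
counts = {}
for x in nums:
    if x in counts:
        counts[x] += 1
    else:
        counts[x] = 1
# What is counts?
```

Initial: counts = {}, nums = [4, 5, 3, 1, 1, 4, 2, 4]
See 4: counts = {4: 1}
See 5: counts = {4: 1, 5: 1}
See 3: counts = {4: 1, 5: 1, 3: 1}
See 1: counts = {4: 1, 5: 1, 3: 1, 1: 1}
See 1: counts = {4: 1, 5: 1, 3: 1, 1: 2}
See 4: counts = {4: 2, 5: 1, 3: 1, 1: 2}
See 2: counts = {4: 2, 5: 1, 3: 1, 1: 2, 2: 1}
See 4: counts = {4: 3, 5: 1, 3: 1, 1: 2, 2: 1}

{4: 3, 5: 1, 3: 1, 1: 2, 2: 1}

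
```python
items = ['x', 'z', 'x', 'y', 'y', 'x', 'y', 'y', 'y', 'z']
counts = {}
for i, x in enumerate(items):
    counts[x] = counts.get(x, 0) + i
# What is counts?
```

Initial: counts = {}, items = ['x', 'z', 'x', 'y', 'y', 'x', 'y', 'y', 'y', 'z']
i=0, x='x': counts = {'x': 0}
i=1, x='z': counts = {'x': 0, 'z': 1}
i=2, x='x': counts = {'x': 2, 'z': 1}
i=3, x='y': counts = {'x': 2, 'z': 1, 'y': 3}
i=4, x='y': counts = {'x': 2, 'z': 1, 'y': 7}
i=5, x='x': counts = {'x': 7, 'z': 1, 'y': 7}
i=6, x='y': counts = {'x': 7, 'z': 1, 'y': 13}
i=7, x='y': counts = {'x': 7, 'z': 1, 'y': 20}
i=8, x='y': counts = {'x': 7, 'z': 1, 'y': 28}
i=9, x='z': counts = {'x': 7, 'z': 10, 'y': 28}

{'x': 7, 'z': 10, 'y': 28}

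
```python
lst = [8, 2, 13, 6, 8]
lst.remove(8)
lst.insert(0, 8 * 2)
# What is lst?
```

After line 1: lst = [8, 2, 13, 6, 8]
After line 2 (remove first 8): lst = [2, 13, 6, 8]
After line 3 (insert 16 at index 0): lst = [16, 2, 13, 6, 8]

[16, 2, 13, 6, 8]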